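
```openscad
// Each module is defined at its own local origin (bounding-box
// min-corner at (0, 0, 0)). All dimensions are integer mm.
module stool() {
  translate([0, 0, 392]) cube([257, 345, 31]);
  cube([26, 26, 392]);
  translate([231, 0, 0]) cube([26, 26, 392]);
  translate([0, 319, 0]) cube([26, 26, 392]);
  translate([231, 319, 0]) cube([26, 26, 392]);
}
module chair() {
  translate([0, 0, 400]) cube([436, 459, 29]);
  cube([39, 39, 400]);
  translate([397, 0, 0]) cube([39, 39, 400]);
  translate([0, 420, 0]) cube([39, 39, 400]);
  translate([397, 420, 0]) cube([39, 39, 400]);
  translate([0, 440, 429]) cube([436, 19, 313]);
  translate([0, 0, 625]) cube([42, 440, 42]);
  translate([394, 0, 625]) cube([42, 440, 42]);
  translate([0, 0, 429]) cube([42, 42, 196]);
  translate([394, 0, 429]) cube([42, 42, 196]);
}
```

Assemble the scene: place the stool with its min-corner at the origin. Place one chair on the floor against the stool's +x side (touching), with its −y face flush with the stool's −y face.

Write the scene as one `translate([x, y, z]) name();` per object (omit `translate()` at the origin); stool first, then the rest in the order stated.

stool();
translate([257, 0, 0]) chair();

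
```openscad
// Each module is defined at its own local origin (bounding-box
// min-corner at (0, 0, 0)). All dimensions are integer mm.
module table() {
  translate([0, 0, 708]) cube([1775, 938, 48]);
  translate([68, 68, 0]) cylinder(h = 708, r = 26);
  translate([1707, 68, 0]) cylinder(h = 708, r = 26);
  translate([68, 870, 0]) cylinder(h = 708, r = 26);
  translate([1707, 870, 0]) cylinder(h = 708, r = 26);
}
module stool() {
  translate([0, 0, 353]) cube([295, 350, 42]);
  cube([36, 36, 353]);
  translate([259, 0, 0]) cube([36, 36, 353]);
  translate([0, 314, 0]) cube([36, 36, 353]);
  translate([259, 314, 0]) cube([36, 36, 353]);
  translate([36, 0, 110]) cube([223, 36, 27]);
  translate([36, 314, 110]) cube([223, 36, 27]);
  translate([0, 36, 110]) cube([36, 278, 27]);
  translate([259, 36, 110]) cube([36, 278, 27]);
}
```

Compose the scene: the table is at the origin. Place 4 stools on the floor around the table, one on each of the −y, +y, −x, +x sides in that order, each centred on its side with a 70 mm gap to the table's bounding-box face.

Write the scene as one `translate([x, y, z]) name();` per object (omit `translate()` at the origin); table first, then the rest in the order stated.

table();
translate([740, -420, 0]) stool();
translate([740, 1008, 0]) stool();
translate([-365, 294, 0]) stool();
translate([1845, 294, 0]) stool();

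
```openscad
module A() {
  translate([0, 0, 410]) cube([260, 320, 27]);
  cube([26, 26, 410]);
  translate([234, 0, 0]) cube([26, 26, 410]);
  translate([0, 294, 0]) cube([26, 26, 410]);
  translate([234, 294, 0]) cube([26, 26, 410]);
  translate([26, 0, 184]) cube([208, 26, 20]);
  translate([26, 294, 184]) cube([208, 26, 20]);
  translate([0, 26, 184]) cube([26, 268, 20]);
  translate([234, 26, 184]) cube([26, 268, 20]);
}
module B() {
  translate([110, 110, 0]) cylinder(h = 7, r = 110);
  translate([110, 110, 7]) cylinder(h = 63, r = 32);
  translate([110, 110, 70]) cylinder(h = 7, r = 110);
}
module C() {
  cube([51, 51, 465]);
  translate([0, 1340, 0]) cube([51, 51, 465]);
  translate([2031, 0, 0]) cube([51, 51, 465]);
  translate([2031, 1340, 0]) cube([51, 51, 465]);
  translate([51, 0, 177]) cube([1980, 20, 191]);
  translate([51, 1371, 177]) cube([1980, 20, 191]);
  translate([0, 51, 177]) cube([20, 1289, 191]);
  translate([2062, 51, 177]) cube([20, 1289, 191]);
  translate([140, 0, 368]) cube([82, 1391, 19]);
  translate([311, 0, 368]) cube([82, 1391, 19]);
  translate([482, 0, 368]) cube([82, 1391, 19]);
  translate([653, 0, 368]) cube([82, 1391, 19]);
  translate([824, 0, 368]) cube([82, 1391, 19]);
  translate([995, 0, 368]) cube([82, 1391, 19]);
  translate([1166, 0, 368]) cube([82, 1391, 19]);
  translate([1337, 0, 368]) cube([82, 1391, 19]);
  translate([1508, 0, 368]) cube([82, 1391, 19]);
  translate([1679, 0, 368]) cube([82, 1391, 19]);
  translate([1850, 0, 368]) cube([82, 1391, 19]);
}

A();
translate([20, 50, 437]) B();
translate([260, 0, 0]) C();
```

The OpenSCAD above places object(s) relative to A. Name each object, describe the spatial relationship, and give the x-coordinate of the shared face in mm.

The stool's +x face and the bed frame's −x face are both at x = 260 mm.

A is a stool. B is a spool. C is a bed frame. The spool is on top of the stool, centred. The bed frame is against the stool's +x side, with their −y faces flush. The x-coordinate of the shared face is 260 mm.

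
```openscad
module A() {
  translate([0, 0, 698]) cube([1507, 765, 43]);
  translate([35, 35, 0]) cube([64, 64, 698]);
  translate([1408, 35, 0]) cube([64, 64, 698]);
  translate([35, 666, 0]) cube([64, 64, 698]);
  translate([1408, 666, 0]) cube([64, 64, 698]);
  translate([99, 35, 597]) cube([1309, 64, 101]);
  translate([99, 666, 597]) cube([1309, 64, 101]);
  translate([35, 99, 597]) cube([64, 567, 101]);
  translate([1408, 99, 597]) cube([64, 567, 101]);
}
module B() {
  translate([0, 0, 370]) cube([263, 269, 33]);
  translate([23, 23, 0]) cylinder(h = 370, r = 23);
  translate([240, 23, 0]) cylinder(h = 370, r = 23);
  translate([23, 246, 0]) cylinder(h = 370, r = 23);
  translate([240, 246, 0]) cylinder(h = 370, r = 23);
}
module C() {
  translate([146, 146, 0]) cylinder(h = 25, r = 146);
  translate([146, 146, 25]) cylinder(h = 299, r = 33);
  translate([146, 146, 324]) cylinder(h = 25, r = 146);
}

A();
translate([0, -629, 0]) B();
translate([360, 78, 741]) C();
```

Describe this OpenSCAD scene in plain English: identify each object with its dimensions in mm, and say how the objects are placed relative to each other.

A is a table with a 1507×765 mm rectangular top, 43 mm thick, top surface at z = 741 mm, supported by four 64×64 mm square legs, each inset 35 mm from the nearest pair of top edges, running from the floor. Four apron rails, 64 mm thick and 101 mm tall, run between adjacent legs with their top edges flush with the underside of the top and their outer faces flush with the legs' outer faces.

B is a four-legged stool. The seat is 263×269 mm, 33 mm thick, top at z = 403 mm. It stands on four round legs, each 46 mm in diameter, from z = 0 to the seat underside, each leg's axis is inset half a diameter from the nearest pair of seat edges (so the leg's bounding box is flush with the corner).

C is a spool: two coaxial disc flanges of radius 146 mm and thickness 25 mm, joined by a core cylinder of radius 33 mm and height 299 mm. The lower flange rests on z = 0 and the three cylinders share a vertical axis.

The stool is on the floor beside the table on its −y side. The spool is on top of the table.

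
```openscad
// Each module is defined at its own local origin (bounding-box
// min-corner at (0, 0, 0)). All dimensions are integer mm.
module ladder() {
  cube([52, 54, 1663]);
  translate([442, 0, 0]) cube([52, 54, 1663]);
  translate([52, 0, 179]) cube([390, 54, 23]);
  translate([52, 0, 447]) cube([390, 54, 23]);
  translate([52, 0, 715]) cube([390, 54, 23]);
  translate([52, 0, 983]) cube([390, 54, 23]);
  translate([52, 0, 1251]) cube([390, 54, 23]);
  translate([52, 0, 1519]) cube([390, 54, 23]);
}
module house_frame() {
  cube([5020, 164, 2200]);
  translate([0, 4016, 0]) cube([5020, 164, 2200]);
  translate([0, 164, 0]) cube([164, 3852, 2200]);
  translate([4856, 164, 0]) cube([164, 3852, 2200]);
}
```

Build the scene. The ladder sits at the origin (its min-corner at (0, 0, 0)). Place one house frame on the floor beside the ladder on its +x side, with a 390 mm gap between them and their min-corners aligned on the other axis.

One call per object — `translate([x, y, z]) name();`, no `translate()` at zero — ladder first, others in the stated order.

ladder();
translate([884, 0, 0]) house_frame();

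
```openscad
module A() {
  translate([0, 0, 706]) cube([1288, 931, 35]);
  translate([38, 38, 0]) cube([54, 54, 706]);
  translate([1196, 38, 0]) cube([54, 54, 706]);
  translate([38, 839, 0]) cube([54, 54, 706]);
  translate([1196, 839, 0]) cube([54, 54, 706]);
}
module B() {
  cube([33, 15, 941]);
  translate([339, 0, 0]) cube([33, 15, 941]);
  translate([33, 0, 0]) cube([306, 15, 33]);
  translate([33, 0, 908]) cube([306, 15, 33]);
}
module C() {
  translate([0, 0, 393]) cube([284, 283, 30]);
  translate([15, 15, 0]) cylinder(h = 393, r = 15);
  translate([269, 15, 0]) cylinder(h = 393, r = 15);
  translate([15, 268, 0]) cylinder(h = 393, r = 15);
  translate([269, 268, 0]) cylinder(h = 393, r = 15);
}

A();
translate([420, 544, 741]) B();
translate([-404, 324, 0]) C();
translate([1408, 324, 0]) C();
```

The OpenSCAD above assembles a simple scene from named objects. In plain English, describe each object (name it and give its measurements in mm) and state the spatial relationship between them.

A is a table with a 1288×931 mm rectangular top, 35 mm thick, top surface at z = 741 mm, supported by four 54×54 mm square legs, each inset 38 mm from the nearest pair of top edges, running from the floor.

B is a picture frame with a 306×875 mm rectangular opening (x by z) and a uniform 33 mm border on every side. Frame depth is 15 mm along y. It is built from two vertical stiles running the full outside height and two horizontal rails spanning the gap between the stiles.

C is a four-legged stool. The seat is 284×283 mm, 30 mm thick, top at z = 423 mm. It stands on four round legs, each 30 mm in diameter, from z = 0 to the seat underside, each leg's axis is inset half a diameter from the nearest pair of seat edges (so the leg's bounding box is flush with the corner).

The picture frame is on top of the table. Two stools sit around the table at the −x, +x sides.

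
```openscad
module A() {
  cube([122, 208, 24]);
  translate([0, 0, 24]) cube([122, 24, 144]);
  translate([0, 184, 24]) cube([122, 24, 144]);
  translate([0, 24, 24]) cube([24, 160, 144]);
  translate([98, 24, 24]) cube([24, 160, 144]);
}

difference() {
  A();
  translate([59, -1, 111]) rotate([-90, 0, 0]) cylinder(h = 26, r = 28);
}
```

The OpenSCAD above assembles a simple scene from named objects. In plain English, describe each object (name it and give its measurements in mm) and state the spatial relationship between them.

A is an open-topped rectangular box: outside dimensions 122×208×168 mm, with a uniform wall and base thickness of 24 mm. The base is a full 122×208 slab on the floor; four walls sit on top of the base. The front and back walls (the −y and +y sides) span the full width; the two side walls fit between them.

The open box has a circular hole of radius 28 mm through its front wall, centred at (x = 59, z = 111).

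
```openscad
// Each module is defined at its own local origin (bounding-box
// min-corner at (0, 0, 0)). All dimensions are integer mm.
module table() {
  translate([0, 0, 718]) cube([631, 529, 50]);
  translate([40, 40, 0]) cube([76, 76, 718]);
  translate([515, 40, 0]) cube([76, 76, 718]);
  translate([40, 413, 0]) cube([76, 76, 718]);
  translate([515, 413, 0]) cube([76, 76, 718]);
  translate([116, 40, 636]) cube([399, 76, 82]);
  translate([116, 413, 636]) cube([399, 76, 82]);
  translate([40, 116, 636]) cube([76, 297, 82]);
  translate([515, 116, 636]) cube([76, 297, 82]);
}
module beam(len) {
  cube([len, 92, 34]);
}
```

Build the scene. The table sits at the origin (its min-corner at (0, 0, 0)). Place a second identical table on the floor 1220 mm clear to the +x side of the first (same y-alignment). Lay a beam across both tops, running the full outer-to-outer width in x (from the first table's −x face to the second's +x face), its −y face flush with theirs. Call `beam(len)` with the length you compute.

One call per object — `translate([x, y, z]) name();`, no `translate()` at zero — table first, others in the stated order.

table();
translate([1851, 0, 0]) table();
translate([0, 0, 768]) beam(2482);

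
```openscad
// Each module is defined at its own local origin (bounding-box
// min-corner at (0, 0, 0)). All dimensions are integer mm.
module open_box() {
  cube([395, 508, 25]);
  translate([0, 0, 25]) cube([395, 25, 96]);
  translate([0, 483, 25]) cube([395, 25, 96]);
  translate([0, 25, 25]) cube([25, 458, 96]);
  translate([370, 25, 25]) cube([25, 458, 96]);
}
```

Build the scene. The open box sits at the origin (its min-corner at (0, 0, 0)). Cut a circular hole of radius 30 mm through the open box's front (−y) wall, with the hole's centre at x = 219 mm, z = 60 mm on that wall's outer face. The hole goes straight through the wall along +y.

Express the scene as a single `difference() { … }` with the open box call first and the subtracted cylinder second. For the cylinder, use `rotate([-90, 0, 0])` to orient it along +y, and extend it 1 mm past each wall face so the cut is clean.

difference() {
  open_box();
  translate([219, -1, 60]) rotate([-90, 0, 0]) cylinder(h = 27, r = 30);
}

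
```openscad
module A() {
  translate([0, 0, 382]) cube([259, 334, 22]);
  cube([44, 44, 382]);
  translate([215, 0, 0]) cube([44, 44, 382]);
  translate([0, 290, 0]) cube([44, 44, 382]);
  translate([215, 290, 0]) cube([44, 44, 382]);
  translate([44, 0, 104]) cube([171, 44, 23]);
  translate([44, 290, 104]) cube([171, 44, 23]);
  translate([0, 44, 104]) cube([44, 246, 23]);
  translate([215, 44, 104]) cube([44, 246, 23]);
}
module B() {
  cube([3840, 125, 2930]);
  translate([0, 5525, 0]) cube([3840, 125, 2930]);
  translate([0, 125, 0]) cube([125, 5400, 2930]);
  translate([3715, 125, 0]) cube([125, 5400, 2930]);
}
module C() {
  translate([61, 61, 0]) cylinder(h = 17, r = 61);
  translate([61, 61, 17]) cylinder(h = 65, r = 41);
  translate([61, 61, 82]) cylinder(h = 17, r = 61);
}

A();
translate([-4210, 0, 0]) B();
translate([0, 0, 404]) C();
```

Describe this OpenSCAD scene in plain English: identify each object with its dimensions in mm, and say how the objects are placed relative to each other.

A is a four-legged stool. The seat is 259×334 mm, 22 mm thick, top at z = 404 mm. It stands on four square legs, each 44×44 mm in cross-section, from z = 0 to the seat underside, each flush with a corner of the seat. Four stretchers, 44 mm wide and 23 mm tall, connect adjacent legs with their undersides at z = 104 mm, each running between the inner faces of the legs it joins and aligned with the legs' outer faces on the other axis.

B is a box-shaped house frame (walls only): outside footprint 3840×5650 mm, wall height 2930 mm, wall thickness 125 mm. The two y-facing walls run the full x-width; the two x-facing walls fit between the inner faces of the y-facing walls.

C is a spool: two coaxial disc flanges of radius 61 mm and thickness 17 mm, joined by a core cylinder of radius 41 mm and height 65 mm. The lower flange rests on z = 0 and the three cylinders share a vertical axis.

The house frame is on the floor beside the stool on its −x side. The spool is on top of the stool.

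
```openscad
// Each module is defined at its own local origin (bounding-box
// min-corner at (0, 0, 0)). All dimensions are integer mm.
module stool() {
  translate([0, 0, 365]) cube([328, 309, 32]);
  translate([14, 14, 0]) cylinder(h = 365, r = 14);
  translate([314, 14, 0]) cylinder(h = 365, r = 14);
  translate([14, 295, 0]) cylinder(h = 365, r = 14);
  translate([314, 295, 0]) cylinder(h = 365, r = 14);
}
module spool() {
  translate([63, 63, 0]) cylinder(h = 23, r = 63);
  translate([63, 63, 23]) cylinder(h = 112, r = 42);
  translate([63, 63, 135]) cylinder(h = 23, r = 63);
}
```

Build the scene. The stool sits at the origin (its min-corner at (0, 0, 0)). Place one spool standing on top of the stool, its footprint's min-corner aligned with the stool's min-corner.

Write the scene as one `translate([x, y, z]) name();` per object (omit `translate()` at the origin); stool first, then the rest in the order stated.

stool();
translate([0, 0, 397]) spool();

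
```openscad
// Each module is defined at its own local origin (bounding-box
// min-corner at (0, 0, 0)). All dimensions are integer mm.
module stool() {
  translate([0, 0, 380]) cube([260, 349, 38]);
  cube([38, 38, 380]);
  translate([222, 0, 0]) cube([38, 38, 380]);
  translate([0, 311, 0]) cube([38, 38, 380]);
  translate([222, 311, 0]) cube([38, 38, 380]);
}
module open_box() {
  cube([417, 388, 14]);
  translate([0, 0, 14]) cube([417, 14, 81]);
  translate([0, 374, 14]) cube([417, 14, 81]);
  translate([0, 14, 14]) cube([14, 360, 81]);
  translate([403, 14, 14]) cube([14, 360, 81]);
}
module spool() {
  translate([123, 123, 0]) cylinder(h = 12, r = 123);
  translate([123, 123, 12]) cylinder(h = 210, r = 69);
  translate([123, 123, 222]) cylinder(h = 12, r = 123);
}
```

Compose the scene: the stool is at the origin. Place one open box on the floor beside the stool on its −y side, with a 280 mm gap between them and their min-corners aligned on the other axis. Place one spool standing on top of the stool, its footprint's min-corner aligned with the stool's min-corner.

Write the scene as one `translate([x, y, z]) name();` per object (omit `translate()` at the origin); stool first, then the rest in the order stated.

stool();
translate([0, -668, 0]) open_box();
translate([0, 0, 418]) spool();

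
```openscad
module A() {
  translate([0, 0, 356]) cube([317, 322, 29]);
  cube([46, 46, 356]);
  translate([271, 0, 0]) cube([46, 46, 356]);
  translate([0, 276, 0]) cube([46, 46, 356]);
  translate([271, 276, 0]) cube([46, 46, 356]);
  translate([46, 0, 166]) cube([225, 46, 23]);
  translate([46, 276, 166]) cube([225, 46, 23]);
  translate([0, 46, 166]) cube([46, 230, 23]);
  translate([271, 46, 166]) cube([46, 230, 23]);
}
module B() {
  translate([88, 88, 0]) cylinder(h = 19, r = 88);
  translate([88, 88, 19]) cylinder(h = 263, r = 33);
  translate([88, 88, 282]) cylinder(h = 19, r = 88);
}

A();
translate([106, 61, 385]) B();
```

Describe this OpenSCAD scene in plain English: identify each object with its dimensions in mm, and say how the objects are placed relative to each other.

A is a simple wooden stool: a rectangular seat 317 mm (x) by 322 mm (y), 29 mm thick, top face at z = 385 mm, on four square legs, each 46×46 mm in cross-section. The legs rest on z = 0, each flush with a corner of the seat. Four stretchers, 46 mm wide and 23 mm tall, connect adjacent legs with their undersides at z = 166 mm, each running between the inner faces of the legs it joins and aligned with the legs' outer faces on the other axis.

B is a spool: two coaxial disc flanges of radius 88 mm and thickness 19 mm, joined by a core cylinder of radius 33 mm and height 263 mm. The lower flange rests on z = 0 and the three cylinders share a vertical axis.

The spool is on top of the stool.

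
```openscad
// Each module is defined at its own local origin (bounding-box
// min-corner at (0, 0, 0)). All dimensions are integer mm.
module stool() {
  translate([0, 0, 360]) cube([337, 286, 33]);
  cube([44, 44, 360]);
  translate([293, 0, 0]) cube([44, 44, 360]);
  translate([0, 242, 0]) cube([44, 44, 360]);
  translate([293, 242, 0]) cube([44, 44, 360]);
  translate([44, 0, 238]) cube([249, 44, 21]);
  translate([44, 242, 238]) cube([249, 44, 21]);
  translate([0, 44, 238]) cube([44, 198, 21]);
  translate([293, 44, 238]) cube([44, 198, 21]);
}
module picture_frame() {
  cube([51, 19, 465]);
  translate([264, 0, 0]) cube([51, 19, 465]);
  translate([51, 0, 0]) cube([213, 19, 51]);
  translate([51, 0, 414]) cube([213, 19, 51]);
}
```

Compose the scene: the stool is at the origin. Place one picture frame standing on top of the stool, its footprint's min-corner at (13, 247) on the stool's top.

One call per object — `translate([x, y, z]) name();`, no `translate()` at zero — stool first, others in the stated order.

stool();
translate([13, 247, 393]) picture_frame();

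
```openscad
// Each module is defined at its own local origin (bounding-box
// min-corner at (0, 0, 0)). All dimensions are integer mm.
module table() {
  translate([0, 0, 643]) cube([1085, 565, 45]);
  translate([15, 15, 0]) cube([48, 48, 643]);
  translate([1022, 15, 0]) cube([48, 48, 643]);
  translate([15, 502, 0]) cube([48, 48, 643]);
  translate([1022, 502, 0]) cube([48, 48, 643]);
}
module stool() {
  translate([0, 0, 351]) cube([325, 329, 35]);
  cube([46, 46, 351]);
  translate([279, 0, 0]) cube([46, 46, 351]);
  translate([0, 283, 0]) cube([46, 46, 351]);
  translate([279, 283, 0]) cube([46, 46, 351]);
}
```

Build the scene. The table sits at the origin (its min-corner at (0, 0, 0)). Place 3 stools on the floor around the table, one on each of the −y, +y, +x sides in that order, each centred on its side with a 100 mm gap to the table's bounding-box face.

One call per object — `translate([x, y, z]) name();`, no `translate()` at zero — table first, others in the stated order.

table();
translate([380, -429, 0]) stool();
translate([380, 665, 0]) stool();
translate([1185, 118, 0]) stool();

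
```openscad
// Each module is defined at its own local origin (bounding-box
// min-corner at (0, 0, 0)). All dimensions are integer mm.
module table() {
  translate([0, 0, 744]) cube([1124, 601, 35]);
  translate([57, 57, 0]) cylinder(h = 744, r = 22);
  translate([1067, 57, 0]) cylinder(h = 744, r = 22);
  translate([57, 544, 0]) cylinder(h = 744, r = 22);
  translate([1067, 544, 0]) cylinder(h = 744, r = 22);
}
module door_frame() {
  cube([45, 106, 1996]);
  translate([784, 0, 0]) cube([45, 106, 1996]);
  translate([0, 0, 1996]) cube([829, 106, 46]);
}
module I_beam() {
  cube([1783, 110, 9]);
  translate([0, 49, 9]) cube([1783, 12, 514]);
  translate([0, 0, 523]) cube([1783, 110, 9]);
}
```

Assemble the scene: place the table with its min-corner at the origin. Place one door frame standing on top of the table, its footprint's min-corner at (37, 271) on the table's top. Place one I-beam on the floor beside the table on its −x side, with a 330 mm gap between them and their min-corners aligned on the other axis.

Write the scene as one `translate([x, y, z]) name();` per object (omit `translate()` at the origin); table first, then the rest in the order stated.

table();
translate([37, 271, 779]) door_frame();
translate([-2113, 0, 0]) I_beam();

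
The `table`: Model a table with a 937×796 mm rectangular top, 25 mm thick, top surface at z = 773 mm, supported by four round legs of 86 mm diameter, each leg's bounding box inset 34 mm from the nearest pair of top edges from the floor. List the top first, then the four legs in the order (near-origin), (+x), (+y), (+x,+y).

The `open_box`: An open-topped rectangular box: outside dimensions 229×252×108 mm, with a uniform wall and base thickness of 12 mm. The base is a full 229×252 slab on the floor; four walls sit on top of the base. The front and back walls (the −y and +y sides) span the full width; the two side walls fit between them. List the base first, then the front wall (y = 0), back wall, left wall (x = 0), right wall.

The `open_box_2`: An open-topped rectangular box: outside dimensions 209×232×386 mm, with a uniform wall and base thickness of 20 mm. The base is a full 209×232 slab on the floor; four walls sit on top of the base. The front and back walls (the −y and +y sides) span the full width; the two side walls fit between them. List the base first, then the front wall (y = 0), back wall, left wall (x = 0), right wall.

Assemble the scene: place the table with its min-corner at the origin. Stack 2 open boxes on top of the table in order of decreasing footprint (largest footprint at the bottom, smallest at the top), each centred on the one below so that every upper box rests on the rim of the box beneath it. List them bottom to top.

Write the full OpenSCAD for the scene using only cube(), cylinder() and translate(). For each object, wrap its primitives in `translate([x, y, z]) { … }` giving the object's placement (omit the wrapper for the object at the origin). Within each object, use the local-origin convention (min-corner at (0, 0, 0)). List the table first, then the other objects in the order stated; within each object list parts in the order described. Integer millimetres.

translate([0, 0, 748]) cube([937, 796, 25]);
translate([77, 77, 0]) cylinder(h = 748, r = 43);
translate([860, 77, 0]) cylinder(h = 748, r = 43);
translate([77, 719, 0]) cylinder(h = 748, r = 43);
translate([860, 719, 0]) cylinder(h = 748, r = 43);
translate([354, 272, 773]) {
  cube([229, 252, 12]);
  translate([0, 0, 12]) cube([229, 12, 96]);
  translate([0, 240, 12]) cube([229, 12, 96]);
  translate([0, 12, 12]) cube([12, 228, 96]);
  translate([217, 12, 12]) cube([12, 228, 96]);
}
translate([364, 282, 881]) {
  cube([209, 232, 20]);
  translate([0, 0, 20]) cube([209, 20, 366]);
  translate([0, 212, 20]) cube([209, 20, 366]);
  translate([0, 20, 20]) cube([20, 192, 366]);
  translate([189, 20, 20]) cube([20, 192, 366]);
}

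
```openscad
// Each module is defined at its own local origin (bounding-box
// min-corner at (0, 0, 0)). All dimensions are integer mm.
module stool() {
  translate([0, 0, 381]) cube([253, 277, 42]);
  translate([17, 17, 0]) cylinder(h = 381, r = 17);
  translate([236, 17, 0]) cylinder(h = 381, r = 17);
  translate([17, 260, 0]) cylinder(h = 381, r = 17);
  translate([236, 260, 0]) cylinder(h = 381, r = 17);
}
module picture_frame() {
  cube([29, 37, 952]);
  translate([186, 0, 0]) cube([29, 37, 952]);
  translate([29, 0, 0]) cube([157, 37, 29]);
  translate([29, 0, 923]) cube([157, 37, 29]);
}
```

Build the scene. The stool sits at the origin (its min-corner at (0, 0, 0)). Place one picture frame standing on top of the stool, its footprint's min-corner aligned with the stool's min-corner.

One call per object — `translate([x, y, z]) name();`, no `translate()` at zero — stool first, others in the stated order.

stool();
translate([0, 0, 423]) picture_frame();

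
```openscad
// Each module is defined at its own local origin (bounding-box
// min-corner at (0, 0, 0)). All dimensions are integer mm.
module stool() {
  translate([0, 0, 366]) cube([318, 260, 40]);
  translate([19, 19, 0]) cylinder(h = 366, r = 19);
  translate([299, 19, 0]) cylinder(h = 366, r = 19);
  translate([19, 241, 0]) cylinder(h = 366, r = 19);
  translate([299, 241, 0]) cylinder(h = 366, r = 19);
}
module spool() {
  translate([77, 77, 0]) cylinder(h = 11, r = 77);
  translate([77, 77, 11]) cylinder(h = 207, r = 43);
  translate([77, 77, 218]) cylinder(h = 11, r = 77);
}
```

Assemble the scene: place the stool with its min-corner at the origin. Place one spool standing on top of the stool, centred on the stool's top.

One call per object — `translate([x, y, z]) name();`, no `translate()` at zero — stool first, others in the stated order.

stool();
translate([82, 53, 406]) spool();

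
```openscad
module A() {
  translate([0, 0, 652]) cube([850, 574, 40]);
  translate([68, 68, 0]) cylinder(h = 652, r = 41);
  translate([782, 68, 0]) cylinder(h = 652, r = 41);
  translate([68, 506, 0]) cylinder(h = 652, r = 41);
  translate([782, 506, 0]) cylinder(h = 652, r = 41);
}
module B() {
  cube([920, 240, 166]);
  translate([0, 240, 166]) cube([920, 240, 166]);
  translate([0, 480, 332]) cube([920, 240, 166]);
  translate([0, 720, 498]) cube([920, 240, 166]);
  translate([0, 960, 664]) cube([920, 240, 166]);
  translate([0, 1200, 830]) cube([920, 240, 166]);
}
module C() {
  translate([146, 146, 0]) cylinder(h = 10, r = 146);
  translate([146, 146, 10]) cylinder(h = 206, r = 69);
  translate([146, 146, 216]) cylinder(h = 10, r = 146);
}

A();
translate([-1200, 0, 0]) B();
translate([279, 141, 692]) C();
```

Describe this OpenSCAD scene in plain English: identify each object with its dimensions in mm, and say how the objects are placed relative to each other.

A is a table: top 850 mm (x) × 574 mm (y), 40 mm thick, upper face at z = 692 mm, on four round legs of 82 mm diameter, each leg's bounding box inset 27 mm from the nearest pair of top edges, running from z = 0 to the bottom of the top.

B is a run of 6 identical solid stair steps. Each tread is 920×240 mm and each step block is 166 mm high. Step 1 rests on the floor; step k is offset from step 1 by (k−1)×240 mm in y and (k−1)×166 mm in z.

C is a spool: two coaxial disc flanges of radius 146 mm and thickness 10 mm, joined by a core cylinder of radius 69 mm and height 206 mm. The lower flange rests on z = 0 and the three cylinders share a vertical axis.

The staircase is on the floor beside the table on its −x side. The spool is on top of the table, centred.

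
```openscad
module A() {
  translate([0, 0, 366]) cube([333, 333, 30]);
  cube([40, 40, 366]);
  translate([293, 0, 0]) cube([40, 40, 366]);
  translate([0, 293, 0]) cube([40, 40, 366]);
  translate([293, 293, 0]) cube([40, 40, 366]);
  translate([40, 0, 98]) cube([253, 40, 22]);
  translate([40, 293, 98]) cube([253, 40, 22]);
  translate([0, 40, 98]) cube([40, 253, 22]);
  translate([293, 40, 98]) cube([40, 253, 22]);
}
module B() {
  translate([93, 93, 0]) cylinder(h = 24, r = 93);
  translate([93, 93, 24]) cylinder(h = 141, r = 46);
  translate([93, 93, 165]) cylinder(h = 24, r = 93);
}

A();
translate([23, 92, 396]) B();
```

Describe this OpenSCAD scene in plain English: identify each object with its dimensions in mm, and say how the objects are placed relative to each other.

A is a four-legged stool. The seat is a 333×333×30 mm slab whose top surface is at z = 396 mm; four square legs, each 40×40 mm in cross-section, run from the floor (z = 0) to the underside of the seat, each flush with a corner of the seat. Four stretchers, 40 mm wide and 22 mm tall, connect adjacent legs with their undersides at z = 98 mm, each running between the inner faces of the legs it joins and aligned with the legs' outer faces on the other axis.

B is a spool: two coaxial disc flanges of radius 93 mm and thickness 24 mm, joined by a core cylinder of radius 46 mm and height 141 mm. The lower flange rests on z = 0 and the three cylinders share a vertical axis.

The spool is on top of the stool.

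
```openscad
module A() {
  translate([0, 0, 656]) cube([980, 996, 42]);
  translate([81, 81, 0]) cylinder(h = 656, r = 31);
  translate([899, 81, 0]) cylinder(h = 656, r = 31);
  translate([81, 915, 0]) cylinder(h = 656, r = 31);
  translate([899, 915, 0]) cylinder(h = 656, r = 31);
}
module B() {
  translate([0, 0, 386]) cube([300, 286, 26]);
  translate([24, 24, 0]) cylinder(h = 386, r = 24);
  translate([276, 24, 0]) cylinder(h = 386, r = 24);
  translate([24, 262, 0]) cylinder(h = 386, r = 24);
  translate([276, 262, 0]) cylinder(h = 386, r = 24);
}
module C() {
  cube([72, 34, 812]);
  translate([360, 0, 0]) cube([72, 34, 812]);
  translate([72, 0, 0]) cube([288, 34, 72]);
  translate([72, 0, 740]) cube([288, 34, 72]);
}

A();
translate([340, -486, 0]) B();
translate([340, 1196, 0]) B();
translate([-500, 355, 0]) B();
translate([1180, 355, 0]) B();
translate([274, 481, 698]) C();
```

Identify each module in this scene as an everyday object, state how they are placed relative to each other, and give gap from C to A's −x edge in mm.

The picture frame's min-x is at 274; the table's min-x is 0; gap = 274 mm.

A is a table. B is a stool. C is a picture frame. Four stools sit around the table at the −y, +y, −x, +x sides. The picture frame is on top of the table, centred. The gap from the picture frame to the table's −x edge is 274 mm.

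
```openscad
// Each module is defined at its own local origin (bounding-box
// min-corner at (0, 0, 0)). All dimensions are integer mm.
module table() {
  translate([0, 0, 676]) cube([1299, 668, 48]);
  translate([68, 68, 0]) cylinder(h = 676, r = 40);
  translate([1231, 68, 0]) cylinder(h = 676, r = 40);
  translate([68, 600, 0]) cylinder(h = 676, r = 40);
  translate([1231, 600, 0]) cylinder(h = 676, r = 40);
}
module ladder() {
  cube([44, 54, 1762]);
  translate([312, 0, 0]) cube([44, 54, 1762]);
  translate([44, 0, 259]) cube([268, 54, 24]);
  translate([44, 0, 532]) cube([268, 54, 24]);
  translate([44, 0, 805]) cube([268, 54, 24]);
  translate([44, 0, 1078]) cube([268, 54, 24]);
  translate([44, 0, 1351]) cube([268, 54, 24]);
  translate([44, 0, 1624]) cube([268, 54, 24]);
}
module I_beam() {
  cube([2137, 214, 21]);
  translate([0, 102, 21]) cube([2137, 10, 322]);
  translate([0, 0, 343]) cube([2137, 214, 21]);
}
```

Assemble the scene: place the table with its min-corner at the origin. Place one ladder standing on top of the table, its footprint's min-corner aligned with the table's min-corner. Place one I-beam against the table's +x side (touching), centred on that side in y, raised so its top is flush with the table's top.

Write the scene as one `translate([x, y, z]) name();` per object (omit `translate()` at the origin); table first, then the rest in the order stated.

table();
translate([0, 0, 724]) ladder();
translate([1299, 227, 360]) I_beam();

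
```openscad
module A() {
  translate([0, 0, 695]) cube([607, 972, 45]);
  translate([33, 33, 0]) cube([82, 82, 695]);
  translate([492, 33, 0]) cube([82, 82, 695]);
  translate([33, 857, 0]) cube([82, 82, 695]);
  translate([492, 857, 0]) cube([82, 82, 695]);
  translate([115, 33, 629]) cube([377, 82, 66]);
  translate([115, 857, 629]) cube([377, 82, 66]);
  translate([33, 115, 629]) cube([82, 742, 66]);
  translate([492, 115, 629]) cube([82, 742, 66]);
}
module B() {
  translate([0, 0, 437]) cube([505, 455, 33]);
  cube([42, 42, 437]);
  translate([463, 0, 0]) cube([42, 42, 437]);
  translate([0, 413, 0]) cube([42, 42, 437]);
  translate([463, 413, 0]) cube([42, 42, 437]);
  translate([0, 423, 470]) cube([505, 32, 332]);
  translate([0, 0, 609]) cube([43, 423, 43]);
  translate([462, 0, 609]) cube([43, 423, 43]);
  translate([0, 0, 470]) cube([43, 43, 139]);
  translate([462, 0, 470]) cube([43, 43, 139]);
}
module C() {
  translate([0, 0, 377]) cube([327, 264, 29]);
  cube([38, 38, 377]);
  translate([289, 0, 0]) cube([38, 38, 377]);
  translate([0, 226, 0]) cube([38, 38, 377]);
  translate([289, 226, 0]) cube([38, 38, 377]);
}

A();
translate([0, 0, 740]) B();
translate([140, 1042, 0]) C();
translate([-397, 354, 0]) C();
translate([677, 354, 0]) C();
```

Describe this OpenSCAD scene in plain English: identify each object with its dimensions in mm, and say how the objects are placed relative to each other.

A is a table: top 607 mm (x) × 972 mm (y), 45 mm thick, upper face at z = 740 mm, on four 82×82 mm square legs, each inset 33 mm from the nearest pair of top edges, running from z = 0 to the bottom of the top. Four apron rails, 82 mm thick and 66 mm tall, run between adjacent legs with their top edges flush with the underside of the top and their outer faces flush with the legs' outer faces.

B is a chair: 505×455 mm seat, 33 mm thick, top at z = 470 mm, on four 42 mm square corner legs flush with the seat edges. A 32 mm thick backrest slab spans the full seat width, extending 332 mm above the seat top, its back face flush with the seat's +y edge. Two armrests of 43×43 mm section run along each side from the seat's front edge to the front of the backrest, top faces 182 mm above the seat top and outer faces flush with the seat's x-edges; a 43×43 mm post under the front of each armrest stands on the seat at the front corner.

C is a four-legged stool. The seat is a 327×264×29 mm slab whose top surface is at z = 406 mm; four square legs, each 38×38 mm in cross-section, run from the floor (z = 0) to the underside of the seat, each flush with a corner of the seat.

The chair is on top of the table. Three stools sit around the table at the +y, −x, +x sides.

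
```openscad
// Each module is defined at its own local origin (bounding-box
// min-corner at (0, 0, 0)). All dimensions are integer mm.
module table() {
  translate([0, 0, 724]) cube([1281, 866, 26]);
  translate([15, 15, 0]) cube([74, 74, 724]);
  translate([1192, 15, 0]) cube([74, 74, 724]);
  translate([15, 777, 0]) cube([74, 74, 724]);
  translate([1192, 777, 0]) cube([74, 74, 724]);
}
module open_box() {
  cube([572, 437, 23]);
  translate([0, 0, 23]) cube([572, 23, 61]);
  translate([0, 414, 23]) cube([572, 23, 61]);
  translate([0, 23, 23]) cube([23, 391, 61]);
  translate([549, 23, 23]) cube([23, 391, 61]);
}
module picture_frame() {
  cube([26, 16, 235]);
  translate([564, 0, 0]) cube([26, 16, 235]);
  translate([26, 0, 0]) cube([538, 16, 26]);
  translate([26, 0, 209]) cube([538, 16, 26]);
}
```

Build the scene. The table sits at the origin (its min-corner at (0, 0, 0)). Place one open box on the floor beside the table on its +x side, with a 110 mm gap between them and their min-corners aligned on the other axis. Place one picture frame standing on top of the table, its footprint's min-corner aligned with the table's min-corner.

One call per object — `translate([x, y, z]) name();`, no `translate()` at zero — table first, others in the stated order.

table();
translate([1391, 0, 0]) open_box();
translate([0, 0, 750]) picture_frame();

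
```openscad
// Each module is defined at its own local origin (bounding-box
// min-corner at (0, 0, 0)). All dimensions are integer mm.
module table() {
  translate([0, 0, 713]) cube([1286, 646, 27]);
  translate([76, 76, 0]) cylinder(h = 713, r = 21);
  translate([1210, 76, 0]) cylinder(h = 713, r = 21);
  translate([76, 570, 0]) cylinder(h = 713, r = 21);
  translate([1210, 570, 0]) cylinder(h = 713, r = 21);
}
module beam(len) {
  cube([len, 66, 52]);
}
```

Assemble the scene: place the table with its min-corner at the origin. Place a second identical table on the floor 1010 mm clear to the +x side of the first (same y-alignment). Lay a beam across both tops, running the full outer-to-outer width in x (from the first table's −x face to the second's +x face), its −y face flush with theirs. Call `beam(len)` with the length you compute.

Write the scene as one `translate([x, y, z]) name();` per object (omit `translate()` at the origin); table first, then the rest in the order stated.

table();
translate([2296, 0, 0]) table();
translate([0, 0, 740]) beam(3582);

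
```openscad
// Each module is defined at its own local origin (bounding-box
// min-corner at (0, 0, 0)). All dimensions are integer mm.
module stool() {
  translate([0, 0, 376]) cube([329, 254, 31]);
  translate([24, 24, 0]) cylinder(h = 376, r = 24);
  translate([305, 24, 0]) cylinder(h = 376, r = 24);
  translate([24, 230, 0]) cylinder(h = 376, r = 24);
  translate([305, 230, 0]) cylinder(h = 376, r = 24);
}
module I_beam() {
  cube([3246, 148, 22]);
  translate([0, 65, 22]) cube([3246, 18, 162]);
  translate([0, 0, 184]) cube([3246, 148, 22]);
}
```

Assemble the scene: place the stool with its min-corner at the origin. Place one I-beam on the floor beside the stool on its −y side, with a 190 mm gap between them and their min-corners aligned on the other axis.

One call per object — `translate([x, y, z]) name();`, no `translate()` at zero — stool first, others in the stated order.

stool();
translate([0, -338, 0]) I_beam();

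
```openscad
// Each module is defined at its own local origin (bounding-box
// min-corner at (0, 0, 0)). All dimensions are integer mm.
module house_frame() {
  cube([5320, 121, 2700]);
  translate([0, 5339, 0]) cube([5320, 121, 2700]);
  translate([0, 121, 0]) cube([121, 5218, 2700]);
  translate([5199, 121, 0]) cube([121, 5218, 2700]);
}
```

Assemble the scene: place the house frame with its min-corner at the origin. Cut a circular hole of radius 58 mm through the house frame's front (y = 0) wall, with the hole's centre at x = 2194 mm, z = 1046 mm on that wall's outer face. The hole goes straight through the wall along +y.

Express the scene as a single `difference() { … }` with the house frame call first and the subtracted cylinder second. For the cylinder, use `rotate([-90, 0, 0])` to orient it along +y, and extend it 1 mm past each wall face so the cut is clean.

difference() {
  house_frame();
  translate([2194, -1, 1046]) rotate([-90, 0, 0]) cylinder(h = 123, r = 58);
}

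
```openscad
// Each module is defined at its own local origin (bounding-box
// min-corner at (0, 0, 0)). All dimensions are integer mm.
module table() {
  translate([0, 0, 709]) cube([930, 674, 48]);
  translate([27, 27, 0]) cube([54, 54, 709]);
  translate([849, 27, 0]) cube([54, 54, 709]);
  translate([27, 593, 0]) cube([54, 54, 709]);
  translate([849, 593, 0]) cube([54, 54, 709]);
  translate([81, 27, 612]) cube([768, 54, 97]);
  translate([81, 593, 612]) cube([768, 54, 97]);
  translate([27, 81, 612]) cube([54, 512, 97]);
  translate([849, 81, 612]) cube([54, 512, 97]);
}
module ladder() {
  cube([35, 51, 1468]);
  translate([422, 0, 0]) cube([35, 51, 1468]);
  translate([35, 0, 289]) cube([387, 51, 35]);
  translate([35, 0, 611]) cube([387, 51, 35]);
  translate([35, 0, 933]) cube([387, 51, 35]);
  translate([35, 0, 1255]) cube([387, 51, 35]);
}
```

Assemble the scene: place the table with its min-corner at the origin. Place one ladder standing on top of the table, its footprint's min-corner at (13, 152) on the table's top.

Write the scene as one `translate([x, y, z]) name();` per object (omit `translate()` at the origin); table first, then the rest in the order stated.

table();
translate([13, 152, 757]) ladder();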